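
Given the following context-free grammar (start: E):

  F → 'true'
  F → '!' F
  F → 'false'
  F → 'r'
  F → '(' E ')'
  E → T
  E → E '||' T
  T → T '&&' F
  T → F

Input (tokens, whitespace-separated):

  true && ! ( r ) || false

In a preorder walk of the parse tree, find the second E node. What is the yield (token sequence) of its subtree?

true && ! ( r )

[E [E [T [T [F true]] && [F ! [F ( [E [T [F r]]] )]]]] || [T [F false]]]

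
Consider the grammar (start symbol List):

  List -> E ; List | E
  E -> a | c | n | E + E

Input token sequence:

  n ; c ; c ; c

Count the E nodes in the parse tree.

4

[List [E n] ; [List [E c] ; [List [E c] ; [List [E c]]]]]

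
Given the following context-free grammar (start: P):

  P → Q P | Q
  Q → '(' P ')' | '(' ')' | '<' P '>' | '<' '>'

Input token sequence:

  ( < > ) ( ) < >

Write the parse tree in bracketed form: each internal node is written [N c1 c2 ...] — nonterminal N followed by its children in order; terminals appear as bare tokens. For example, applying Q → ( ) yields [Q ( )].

P
Q P
( P ) P
( Q ) P
( < > ) P
( < > ) Q P
( < > ) ( ) P
( < > ) ( ) Q
( < > ) ( ) < >

[P [Q ( [P [Q < >]] )] [P [Q ( )] [P [Q < >]]]]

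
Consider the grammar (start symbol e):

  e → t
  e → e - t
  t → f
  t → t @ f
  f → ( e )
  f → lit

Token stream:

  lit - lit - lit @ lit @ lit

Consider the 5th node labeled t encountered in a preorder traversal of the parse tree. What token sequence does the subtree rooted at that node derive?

lit

[e [e [e [t [f lit]]] - [t [f lit]]] - [t [t [t [f lit]] @ [f lit]] @ [f lit]]]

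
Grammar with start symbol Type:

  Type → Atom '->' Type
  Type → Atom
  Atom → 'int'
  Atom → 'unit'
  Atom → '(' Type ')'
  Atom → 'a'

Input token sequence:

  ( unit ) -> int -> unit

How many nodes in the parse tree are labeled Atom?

[Type [Atom ( [Type [Atom unit]] )] -> [Type [Atom int] -> [Type [Atom unit]]]]

4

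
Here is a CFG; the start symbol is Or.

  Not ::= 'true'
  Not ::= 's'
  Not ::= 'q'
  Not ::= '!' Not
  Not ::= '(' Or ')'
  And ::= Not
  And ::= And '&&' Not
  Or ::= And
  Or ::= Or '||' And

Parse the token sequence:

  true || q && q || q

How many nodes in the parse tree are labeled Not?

4

[Or [Or [Or [And [Not true]]] || [And [And [Not q]] && [Not q]]] || [And [Not q]]]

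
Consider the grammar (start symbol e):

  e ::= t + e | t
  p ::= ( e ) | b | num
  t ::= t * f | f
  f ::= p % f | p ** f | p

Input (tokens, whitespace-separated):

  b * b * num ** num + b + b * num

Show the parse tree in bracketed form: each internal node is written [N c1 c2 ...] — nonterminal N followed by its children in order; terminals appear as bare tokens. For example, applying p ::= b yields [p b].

e
t + e
t * f + e
t * f * f + e
f * f * f + e
p * f * f + e
b * f * f + e
b * p * f + e
b * b * f + e
b * b * p ** f + e
b * b * num ** f + e
b * b * num ** p + e
b * b * num ** num + e
b * b * num ** num + t + e
b * b * num ** num + f + e
b * b * num ** num + p + e
b * b * num ** num + b + e
b * b * num ** num + b + t
b * b * num ** num + b + t * f
b * b * num ** num + b + f * f
b * b * num ** num + b + p * f
b * b * num ** num + b + b * f
b * b * num ** num + b + b * p
b * b * num ** num + b + b * num

[e [t [t [t [f [p b]]] * [f [p b]]] * [f [p num] ** [f [p num]]]] + [e [t [f [p b]]] + [e [t [t [f [p b]]] * [f [p num]]]]]]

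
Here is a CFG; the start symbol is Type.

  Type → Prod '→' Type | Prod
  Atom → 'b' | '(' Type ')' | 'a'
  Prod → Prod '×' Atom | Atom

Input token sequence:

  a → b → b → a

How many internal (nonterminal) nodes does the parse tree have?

[Type [Prod [Atom a]] → [Type [Prod [Atom b]] → [Type [Prod [Atom b]] → [Type [Prod [Atom a]]]]]]

12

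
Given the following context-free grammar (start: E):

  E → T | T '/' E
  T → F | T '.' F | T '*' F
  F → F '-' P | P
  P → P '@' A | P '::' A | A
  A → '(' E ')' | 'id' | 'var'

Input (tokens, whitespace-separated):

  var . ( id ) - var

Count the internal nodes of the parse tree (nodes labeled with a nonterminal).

[E [T [T [F [P [A var]]]] . [F [F [P [A ( [E [T [F [P [A id]]]]] )]]] - [P [A var]]]]]

17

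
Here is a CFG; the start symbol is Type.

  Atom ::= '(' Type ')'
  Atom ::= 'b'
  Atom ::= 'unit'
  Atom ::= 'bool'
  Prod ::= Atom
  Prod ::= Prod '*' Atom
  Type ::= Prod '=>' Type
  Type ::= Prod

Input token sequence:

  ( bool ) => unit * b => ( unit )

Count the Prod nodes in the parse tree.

6

[Type [Prod [Atom ( [Type [Prod [Atom bool]]] )]] => [Type [Prod [Prod [Atom unit]] * [Atom b]] => [Type [Prod [Atom ( [Type [Prod [Atom unit]]] )]]]]]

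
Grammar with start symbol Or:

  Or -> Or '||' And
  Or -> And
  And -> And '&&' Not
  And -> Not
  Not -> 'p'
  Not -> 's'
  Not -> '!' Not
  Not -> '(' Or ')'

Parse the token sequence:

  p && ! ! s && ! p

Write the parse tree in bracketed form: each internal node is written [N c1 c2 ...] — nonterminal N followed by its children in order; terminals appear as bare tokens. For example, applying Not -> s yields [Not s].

[Or [And [And [And [Not p]] && [Not ! [Not ! [Not s]]]] && [Not ! [Not p]]]]

Or
And
And && Not
And && Not && Not
Not && Not && Not
p && Not && Not
p && ! Not && Not
p && ! ! Not && Not
p && ! ! s && Not
p && ! ! s && ! Not
p && ! ! s && ! p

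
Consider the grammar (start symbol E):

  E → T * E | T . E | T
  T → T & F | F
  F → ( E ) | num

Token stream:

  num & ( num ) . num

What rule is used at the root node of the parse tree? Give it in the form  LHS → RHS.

E → T . E

[E [T [T [F num]] & [F ( [E [T [F num]]] )]] . [E [T [F num]]]]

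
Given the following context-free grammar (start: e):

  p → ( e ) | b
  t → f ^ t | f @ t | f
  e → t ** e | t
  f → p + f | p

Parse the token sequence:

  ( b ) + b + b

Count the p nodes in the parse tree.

[e [t [f [p ( [e [t [f [p b]]]] )] + [f [p b] + [f [p b]]]]]]

4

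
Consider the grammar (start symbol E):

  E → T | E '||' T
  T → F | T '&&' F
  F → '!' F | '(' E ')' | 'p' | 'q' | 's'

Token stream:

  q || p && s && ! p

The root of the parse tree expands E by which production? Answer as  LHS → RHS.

E → E '||' T

[E [E [T [F q]]] || [T [T [T [F p]] && [F s]] && [F ! [F p]]]]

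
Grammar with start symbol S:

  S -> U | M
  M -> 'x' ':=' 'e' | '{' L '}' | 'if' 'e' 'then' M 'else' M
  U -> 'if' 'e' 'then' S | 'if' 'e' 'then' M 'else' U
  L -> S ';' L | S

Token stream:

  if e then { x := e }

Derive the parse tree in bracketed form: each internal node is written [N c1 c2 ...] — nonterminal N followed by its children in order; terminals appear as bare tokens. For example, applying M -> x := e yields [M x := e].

S
U
if e then S
if e then M
if e then { L }
if e then { S }
if e then { M }
if e then { x := e }

[S [U if e then [S [M { [L [S [M x := e]]] }]]]]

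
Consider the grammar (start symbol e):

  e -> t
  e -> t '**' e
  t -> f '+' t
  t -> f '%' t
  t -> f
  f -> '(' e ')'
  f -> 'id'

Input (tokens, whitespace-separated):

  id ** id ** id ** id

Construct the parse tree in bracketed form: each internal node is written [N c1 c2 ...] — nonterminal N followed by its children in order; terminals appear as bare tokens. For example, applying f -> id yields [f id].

[e [t [f id]] ** [e [t [f id]] ** [e [t [f id]] ** [e [t [f id]]]]]]

e
t ** e
f ** e
id ** e
id ** t ** e
id ** f ** e
id ** id ** e
id ** id ** t ** e
id ** id ** f ** e
id ** id ** id ** e
id ** id ** id ** t
id ** id ** id ** f
id ** id ** id ** id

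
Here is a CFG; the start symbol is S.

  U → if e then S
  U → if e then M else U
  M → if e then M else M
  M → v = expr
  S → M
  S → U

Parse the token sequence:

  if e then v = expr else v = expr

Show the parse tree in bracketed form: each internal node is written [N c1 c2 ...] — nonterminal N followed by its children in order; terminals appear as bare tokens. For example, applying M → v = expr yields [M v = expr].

S
M
if e then M else M
if e then v = expr else M
if e then v = expr else v = expr

[S [M if e then [M v = expr] else [M v = expr]]]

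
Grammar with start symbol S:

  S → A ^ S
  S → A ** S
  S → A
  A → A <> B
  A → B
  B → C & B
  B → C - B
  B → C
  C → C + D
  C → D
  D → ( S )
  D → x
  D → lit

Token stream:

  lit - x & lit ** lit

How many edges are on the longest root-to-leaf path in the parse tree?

[S [A [B [C [D lit]] - [B [C [D x]] & [B [C [D lit]]]]]] ** [S [A [B [C [D lit]]]]]]

7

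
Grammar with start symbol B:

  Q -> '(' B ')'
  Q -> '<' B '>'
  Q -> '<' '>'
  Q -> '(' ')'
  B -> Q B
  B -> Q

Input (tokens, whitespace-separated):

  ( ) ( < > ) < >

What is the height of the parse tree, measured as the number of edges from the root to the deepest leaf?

[B [Q ( )] [B [Q ( [B [Q < >]] )] [B [Q < >]]]]

5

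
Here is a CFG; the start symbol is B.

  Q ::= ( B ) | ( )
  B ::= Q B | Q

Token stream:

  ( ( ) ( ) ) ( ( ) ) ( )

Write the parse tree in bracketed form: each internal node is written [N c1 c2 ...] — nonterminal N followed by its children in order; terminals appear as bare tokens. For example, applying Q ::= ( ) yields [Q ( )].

B
Q B
( B ) B
( Q B ) B
( ( ) B ) B
( ( ) Q ) B
( ( ) ( ) ) B
( ( ) ( ) ) Q B
( ( ) ( ) ) ( B ) B
( ( ) ( ) ) ( Q ) B
( ( ) ( ) ) ( ( ) ) B
( ( ) ( ) ) ( ( ) ) Q
( ( ) ( ) ) ( ( ) ) ( )

[B [Q ( [B [Q ( )] [B [Q ( )]]] )] [B [Q ( [B [Q ( )]] )] [B [Q ( )]]]]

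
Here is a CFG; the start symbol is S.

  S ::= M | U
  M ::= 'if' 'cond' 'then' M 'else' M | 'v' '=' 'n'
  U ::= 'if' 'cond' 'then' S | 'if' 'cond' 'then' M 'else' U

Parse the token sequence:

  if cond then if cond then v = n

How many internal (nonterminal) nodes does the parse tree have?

6

[S [U if cond then [S [U if cond then [S [M v = n]]]]]]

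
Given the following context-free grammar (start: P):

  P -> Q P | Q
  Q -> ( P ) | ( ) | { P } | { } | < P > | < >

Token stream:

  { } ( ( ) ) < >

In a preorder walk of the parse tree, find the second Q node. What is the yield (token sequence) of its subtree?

[P [Q { }] [P [Q ( [P [Q ( )]] )] [P [Q < >]]]]

( ( ) )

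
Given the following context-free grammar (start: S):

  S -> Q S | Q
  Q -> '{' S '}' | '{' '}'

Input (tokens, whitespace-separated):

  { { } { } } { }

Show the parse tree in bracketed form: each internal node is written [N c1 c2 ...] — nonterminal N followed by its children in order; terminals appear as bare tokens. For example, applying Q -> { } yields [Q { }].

S
Q S
{ S } S
{ Q S } S
{ { } S } S
{ { } Q } S
{ { } { } } S
{ { } { } } Q
{ { } { } } { }

[S [Q { [S [Q { }] [S [Q { }]]] }] [S [Q { }]]]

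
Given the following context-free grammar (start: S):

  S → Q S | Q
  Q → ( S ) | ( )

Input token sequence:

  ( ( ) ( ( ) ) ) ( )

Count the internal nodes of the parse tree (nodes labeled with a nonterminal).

10

[S [Q ( [S [Q ( )] [S [Q ( [S [Q ( )]] )]]] )] [S [Q ( )]]]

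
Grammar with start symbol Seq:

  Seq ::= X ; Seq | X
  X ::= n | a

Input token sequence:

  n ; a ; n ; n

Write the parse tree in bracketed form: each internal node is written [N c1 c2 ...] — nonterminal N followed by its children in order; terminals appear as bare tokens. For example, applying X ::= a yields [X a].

Seq
X ; Seq
n ; Seq
n ; X ; Seq
n ; a ; Seq
n ; a ; X ; Seq
n ; a ; n ; Seq
n ; a ; n ; X
n ; a ; n ; n

[Seq [X n] ; [Seq [X a] ; [Seq [X n] ; [Seq [X n]]]]]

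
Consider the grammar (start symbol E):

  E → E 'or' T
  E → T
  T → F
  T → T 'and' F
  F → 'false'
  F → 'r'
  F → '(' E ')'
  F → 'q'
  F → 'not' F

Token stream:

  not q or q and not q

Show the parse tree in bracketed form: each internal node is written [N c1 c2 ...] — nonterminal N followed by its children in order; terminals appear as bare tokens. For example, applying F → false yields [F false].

[E [E [T [F not [F q]]]] or [T [T [F q]] and [F not [F q]]]]

E
E or T
T or T
F or T
not F or T
not q or T
not q or T and F
not q or F and F
not q or q and F
not q or q and not F
not q or q and not q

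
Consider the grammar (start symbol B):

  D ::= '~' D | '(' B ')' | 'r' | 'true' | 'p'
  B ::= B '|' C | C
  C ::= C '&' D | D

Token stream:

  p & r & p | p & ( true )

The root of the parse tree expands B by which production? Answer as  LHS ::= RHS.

[B [B [C [C [C [D p]] & [D r]] & [D p]]] | [C [C [D p]] & [D ( [B [C [D true]]] )]]]

B ::= B '|' C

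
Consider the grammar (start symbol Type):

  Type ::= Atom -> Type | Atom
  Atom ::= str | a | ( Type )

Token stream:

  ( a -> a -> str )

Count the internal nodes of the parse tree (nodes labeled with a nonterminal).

[Type [Atom ( [Type [Atom a] -> [Type [Atom a] -> [Type [Atom str]]]] )]]

8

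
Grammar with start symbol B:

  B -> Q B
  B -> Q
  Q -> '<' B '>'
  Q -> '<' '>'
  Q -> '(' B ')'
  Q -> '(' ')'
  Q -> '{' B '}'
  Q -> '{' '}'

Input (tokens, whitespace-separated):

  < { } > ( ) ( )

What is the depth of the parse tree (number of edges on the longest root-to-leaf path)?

4

[B [Q < [B [Q { }]] >] [B [Q ( )] [B [Q ( )]]]]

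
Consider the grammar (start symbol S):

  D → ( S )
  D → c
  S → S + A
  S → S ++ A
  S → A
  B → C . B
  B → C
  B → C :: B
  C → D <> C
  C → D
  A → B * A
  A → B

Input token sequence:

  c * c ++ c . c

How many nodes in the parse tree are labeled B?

[S [S [A [B [C [D c]]] * [A [B [C [D c]]]]]] ++ [A [B [C [D c]] . [B [C [D c]]]]]]

4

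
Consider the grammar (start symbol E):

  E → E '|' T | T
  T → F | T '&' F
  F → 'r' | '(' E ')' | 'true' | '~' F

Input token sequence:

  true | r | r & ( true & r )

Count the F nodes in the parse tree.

[E [E [E [T [F true]]] | [T [F r]]] | [T [T [F r]] & [F ( [E [T [T [F true]] & [F r]]] )]]]

6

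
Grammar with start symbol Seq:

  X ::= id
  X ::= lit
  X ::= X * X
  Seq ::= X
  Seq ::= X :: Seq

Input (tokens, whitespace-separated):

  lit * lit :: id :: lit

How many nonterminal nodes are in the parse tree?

8

[Seq [X [X lit] * [X lit]] :: [Seq [X id] :: [Seq [X lit]]]]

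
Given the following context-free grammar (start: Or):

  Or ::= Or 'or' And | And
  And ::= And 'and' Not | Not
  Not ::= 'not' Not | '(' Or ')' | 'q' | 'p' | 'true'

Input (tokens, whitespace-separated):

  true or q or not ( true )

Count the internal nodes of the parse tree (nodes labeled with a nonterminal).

13

[Or [Or [Or [And [Not true]]] or [And [Not q]]] or [And [Not not [Not ( [Or [And [Not true]]] )]]]]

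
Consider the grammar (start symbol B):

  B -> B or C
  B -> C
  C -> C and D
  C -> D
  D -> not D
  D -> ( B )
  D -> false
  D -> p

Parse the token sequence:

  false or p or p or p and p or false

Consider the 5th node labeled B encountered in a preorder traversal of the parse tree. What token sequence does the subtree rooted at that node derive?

[B [B [B [B [B [C [D false]]] or [C [D p]]] or [C [D p]]] or [C [C [D p]] and [D p]]] or [C [D false]]]

false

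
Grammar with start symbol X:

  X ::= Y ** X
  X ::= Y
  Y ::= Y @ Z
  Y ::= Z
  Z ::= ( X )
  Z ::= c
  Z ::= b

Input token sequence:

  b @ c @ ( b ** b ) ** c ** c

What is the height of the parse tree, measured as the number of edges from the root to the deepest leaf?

[X [Y [Y [Y [Z b]] @ [Z c]] @ [Z ( [X [Y [Z b]] ** [X [Y [Z b]]]] )]] ** [X [Y [Z c]] ** [X [Y [Z c]]]]]

7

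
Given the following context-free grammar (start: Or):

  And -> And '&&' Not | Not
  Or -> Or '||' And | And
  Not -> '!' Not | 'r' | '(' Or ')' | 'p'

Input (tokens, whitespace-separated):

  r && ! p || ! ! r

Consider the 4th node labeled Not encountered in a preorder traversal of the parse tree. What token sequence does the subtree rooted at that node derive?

! ! r

[Or [Or [And [And [Not r]] && [Not ! [Not p]]]] || [And [Not ! [Not ! [Not r]]]]]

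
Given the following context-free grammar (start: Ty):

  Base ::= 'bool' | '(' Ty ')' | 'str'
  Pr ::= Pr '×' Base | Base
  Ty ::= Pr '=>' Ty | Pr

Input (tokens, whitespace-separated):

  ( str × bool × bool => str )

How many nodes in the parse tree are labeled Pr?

5

[Ty [Pr [Base ( [Ty [Pr [Pr [Pr [Base str]] × [Base bool]] × [Base bool]] => [Ty [Pr [Base str]]]] )]]]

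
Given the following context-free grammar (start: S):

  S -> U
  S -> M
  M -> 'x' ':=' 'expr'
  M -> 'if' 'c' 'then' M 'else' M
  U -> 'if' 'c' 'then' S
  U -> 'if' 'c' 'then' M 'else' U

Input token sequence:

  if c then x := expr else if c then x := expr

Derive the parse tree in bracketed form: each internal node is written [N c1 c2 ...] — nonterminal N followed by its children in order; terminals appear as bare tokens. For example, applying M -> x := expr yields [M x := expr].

S
U
if c then M else U
if c then x := expr else U
if c then x := expr else if c then S
if c then x := expr else if c then M
if c then x := expr else if c then x := expr

[S [U if c then [M x := expr] else [U if c then [S [M x := expr]]]]]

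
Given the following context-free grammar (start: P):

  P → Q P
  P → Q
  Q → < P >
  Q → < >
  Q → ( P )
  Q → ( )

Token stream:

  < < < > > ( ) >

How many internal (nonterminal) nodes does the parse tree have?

[P [Q < [P [Q < [P [Q < >]] >] [P [Q ( )]]] >]]

8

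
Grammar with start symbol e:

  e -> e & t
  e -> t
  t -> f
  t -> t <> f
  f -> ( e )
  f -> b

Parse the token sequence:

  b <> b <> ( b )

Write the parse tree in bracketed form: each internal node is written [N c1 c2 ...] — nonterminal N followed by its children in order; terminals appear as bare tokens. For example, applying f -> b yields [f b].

[e [t [t [t [f b]] <> [f b]] <> [f ( [e [t [f b]]] )]]]

e
t
t <> f
t <> f <> f
f <> f <> f
b <> f <> f
b <> b <> f
b <> b <> ( e )
b <> b <> ( t )
b <> b <> ( f )
b <> b <> ( b )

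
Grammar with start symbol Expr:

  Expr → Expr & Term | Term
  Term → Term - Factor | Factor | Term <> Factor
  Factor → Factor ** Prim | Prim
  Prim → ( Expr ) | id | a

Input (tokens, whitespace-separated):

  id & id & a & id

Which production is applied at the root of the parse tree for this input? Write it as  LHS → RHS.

[Expr [Expr [Expr [Expr [Term [Factor [Prim id]]]] & [Term [Factor [Prim id]]]] & [Term [Factor [Prim a]]]] & [Term [Factor [Prim id]]]]

Expr → Expr & Term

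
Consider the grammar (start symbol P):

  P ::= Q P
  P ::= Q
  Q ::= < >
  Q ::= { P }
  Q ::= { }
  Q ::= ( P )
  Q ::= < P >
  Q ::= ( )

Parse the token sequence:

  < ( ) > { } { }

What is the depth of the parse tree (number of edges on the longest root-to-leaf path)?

4

[P [Q < [P [Q ( )]] >] [P [Q { }] [P [Q { }]]]]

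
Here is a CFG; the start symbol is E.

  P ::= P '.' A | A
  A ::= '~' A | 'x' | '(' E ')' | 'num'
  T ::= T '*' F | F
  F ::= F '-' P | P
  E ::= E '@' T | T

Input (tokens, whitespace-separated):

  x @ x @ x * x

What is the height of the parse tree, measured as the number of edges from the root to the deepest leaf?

[E [E [E [T [F [P [A x]]]]] @ [T [F [P [A x]]]]] @ [T [T [F [P [A x]]]] * [F [P [A x]]]]]

7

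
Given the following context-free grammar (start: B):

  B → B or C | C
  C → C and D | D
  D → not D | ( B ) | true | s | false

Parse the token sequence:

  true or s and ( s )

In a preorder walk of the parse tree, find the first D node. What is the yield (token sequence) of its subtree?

true

[B [B [C [D true]]] or [C [C [D s]] and [D ( [B [C [D s]]] )]]]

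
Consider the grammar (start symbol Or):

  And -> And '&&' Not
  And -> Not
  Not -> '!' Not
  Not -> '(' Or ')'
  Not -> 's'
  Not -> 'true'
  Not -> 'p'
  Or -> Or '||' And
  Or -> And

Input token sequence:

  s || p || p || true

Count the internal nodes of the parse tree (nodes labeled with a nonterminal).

[Or [Or [Or [Or [And [Not s]]] || [And [Not p]]] || [And [Not p]]] || [And [Not true]]]

12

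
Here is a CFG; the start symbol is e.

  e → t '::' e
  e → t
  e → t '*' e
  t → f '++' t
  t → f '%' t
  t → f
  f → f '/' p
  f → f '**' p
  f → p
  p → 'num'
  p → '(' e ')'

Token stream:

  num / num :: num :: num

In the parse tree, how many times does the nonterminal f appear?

4

[e [t [f [f [p num]] / [p num]]] :: [e [t [f [p num]]] :: [e [t [f [p num]]]]]]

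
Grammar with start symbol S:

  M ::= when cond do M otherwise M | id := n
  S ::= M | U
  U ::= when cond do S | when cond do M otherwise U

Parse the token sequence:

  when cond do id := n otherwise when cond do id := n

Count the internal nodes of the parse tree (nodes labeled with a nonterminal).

6

[S [U when cond do [M id := n] otherwise [U when cond do [S [M id := n]]]]]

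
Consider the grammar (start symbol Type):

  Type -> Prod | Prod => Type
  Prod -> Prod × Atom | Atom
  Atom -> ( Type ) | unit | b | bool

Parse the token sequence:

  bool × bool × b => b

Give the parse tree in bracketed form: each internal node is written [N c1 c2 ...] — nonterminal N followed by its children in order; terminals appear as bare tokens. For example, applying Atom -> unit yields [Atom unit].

Type
Prod => Type
Prod × Atom => Type
Prod × Atom × Atom => Type
Atom × Atom × Atom => Type
bool × Atom × Atom => Type
bool × bool × Atom => Type
bool × bool × b => Type
bool × bool × b => Prod
bool × bool × b => Atom
bool × bool × b => b

[Type [Prod [Prod [Prod [Atom bool]] × [Atom bool]] × [Atom b]] => [Type [Prod [Atom b]]]]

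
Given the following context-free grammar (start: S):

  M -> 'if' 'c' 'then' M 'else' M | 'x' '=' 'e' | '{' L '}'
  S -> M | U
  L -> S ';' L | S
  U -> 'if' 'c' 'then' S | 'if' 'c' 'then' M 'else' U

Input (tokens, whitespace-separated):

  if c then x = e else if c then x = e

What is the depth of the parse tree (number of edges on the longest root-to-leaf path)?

5

[S [U if c then [M x = e] else [U if c then [S [M x = e]]]]]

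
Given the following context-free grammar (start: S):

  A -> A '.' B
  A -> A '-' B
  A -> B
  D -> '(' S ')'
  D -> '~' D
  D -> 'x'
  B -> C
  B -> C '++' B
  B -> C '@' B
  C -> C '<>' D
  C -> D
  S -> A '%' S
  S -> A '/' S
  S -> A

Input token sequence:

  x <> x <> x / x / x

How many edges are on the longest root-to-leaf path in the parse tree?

[S [A [B [C [C [C [D x]] <> [D x]] <> [D x]]]] / [S [A [B [C [D x]]]] / [S [A [B [C [D x]]]]]]]

7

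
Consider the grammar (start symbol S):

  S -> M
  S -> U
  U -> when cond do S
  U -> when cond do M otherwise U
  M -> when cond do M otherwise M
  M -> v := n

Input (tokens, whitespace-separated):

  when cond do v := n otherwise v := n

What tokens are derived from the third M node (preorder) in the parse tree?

[S [M when cond do [M v := n] otherwise [M v := n]]]

v := n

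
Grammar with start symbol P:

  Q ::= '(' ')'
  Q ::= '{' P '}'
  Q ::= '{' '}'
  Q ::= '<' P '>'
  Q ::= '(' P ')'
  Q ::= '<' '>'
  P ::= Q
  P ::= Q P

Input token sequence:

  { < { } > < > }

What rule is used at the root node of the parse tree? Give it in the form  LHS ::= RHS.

P ::= Q

[P [Q { [P [Q < [P [Q { }]] >] [P [Q < >]]] }]]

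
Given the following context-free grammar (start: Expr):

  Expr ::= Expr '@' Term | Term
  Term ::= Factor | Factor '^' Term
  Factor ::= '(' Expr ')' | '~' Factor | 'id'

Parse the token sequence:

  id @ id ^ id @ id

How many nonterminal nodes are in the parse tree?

11

[Expr [Expr [Expr [Term [Factor id]]] @ [Term [Factor id] ^ [Term [Factor id]]]] @ [Term [Factor id]]]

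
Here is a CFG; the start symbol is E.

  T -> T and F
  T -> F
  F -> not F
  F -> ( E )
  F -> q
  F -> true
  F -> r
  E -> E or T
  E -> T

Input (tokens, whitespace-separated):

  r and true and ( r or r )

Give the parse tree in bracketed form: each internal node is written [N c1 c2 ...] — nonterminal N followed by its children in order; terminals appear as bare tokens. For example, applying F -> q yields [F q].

E
T
T and F
T and F and F
F and F and F
r and F and F
r and true and F
r and true and ( E )
r and true and ( E or T )
r and true and ( T or T )
r and true and ( F or T )
r and true and ( r or T )
r and true and ( r or F )
r and true and ( r or r )

[E [T [T [T [F r]] and [F true]] and [F ( [E [E [T [F r]]] or [T [F r]]] )]]]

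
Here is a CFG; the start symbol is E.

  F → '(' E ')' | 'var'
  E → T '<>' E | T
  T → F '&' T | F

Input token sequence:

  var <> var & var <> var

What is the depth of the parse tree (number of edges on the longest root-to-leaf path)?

5

[E [T [F var]] <> [E [T [F var] & [T [F var]]] <> [E [T [F var]]]]]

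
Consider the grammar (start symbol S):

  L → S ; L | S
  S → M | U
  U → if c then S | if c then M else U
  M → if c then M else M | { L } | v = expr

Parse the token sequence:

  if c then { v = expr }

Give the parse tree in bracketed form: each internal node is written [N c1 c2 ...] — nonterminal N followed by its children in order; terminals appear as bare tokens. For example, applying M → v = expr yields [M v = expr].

S
U
if c then S
if c then M
if c then { L }
if c then { S }
if c then { M }
if c then { v = expr }

[S [U if c then [S [M { [L [S [M v = expr]]] }]]]]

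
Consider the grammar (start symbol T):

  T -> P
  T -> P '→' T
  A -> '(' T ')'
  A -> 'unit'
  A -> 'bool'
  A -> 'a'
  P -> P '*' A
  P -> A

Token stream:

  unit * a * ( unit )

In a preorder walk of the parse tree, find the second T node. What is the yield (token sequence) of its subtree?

unit

[T [P [P [P [A unit]] * [A a]] * [A ( [T [P [A unit]]] )]]]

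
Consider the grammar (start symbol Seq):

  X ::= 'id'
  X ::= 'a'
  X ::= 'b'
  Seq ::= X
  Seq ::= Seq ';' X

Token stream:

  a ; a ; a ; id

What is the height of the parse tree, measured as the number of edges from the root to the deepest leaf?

[Seq [Seq [Seq [Seq [X a]] ; [X a]] ; [X a]] ; [X id]]

5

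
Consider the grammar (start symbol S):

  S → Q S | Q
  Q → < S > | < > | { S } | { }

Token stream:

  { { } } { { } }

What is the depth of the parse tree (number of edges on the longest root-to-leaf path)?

5

[S [Q { [S [Q { }]] }] [S [Q { [S [Q { }]] }]]]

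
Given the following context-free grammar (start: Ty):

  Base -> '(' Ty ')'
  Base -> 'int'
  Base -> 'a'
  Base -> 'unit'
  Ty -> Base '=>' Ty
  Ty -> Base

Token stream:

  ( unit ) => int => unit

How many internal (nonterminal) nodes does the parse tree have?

[Ty [Base ( [Ty [Base unit]] )] => [Ty [Base int] => [Ty [Base unit]]]]

8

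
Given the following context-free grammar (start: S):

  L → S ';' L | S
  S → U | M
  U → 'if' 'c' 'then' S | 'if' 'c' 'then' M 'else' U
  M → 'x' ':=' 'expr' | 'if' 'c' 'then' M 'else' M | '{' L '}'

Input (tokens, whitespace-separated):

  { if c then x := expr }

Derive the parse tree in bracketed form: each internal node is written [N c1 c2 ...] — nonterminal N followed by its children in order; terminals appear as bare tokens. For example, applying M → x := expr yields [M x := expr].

S
M
{ L }
{ S }
{ U }
{ if c then S }
{ if c then M }
{ if c then x := expr }

[S [M { [L [S [U if c then [S [M x := expr]]]]] }]]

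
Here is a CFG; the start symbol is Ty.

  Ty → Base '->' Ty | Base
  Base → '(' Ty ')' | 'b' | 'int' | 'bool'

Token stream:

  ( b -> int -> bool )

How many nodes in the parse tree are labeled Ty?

[Ty [Base ( [Ty [Base b] -> [Ty [Base int] -> [Ty [Base bool]]]] )]]

4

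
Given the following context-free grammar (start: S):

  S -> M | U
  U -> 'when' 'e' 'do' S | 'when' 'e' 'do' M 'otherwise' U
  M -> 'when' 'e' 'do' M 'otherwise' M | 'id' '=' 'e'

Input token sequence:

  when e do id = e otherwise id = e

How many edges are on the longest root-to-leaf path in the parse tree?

3

[S [M when e do [M id = e] otherwise [M id = e]]]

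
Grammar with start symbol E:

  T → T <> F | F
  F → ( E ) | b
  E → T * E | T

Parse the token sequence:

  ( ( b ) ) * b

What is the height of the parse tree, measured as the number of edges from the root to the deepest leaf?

[E [T [F ( [E [T [F ( [E [T [F b]]] )]]] )]] * [E [T [F b]]]]

9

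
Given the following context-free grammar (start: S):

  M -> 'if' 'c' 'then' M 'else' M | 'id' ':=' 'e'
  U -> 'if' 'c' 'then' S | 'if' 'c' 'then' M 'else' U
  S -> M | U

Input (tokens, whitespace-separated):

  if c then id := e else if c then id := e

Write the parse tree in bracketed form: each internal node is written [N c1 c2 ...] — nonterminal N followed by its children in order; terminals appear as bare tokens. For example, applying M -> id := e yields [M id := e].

S
U
if c then M else U
if c then id := e else U
if c then id := e else if c then S
if c then id := e else if c then M
if c then id := e else if c then id := e

[S [U if c then [M id := e] else [U if c then [S [M id := e]]]]]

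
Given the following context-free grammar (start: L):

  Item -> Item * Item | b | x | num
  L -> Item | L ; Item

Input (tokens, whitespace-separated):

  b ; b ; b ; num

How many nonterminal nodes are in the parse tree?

8

[L [L [L [L [Item b]] ; [Item b]] ; [Item b]] ; [Item num]]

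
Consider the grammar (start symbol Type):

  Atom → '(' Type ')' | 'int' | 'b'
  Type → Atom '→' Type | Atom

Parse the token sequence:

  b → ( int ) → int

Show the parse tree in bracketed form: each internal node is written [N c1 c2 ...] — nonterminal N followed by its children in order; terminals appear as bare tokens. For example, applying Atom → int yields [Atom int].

[Type [Atom b] → [Type [Atom ( [Type [Atom int]] )] → [Type [Atom int]]]]

Type
Atom → Type
b → Type
b → Atom → Type
b → ( Type ) → Type
b → ( Atom ) → Type
b → ( int ) → Type
b → ( int ) → Atom
b → ( int ) → int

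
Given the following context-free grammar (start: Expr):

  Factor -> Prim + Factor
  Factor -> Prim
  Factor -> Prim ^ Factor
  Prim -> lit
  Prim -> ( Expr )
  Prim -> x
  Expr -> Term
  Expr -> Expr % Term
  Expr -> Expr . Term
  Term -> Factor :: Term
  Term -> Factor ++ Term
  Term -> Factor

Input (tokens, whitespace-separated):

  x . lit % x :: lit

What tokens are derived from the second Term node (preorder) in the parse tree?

lit

[Expr [Expr [Expr [Term [Factor [Prim x]]]] . [Term [Factor [Prim lit]]]] % [Term [Factor [Prim x]] :: [Term [Factor [Prim lit]]]]]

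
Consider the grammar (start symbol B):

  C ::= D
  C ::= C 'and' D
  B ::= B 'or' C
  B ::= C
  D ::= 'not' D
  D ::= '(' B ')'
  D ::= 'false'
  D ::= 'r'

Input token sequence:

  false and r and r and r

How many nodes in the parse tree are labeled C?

4

[B [C [C [C [C [D false]] and [D r]] and [D r]] and [D r]]]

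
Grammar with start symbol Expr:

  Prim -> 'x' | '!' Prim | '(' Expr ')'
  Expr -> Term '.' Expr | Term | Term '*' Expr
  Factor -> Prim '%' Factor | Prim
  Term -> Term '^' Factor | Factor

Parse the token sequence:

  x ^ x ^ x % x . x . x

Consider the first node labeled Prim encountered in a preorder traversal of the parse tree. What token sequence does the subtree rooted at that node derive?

[Expr [Term [Term [Term [Factor [Prim x]]] ^ [Factor [Prim x]]] ^ [Factor [Prim x] % [Factor [Prim x]]]] . [Expr [Term [Factor [Prim x]]] . [Expr [Term [Factor [Prim x]]]]]]

x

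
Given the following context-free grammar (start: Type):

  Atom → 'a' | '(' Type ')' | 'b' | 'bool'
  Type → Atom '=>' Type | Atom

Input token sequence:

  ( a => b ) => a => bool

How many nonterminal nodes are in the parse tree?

10

[Type [Atom ( [Type [Atom a] => [Type [Atom b]]] )] => [Type [Atom a] => [Type [Atom bool]]]]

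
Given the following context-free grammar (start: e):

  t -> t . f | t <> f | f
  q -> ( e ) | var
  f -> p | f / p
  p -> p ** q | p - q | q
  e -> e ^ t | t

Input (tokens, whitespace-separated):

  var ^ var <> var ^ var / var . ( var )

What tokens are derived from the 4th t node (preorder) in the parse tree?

var / var . ( var )

[e [e [e [t [f [p [q var]]]]] ^ [t [t [f [p [q var]]]] <> [f [p [q var]]]]] ^ [t [t [f [f [p [q var]]] / [p [q var]]]] . [f [p [q ( [e [t [f [p [q var]]]]] )]]]]]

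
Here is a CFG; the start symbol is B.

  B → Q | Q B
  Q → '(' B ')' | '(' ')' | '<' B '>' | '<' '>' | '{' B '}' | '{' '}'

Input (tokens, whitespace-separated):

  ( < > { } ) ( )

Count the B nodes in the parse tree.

[B [Q ( [B [Q < >] [B [Q { }]]] )] [B [Q ( )]]]

4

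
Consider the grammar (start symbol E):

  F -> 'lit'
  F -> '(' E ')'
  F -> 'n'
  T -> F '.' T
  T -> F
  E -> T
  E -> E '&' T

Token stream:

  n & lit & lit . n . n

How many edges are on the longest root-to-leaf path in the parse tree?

5

[E [E [E [T [F n]]] & [T [F lit]]] & [T [F lit] . [T [F n] . [T [F n]]]]]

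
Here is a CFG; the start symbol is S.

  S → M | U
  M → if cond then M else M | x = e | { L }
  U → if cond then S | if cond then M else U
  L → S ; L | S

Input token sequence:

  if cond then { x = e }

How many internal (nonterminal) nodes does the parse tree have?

7

[S [U if cond then [S [M { [L [S [M x = e]]] }]]]]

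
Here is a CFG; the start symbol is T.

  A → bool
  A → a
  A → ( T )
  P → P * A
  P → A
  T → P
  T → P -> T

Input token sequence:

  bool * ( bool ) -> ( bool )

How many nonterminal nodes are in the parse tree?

[T [P [P [A bool]] * [A ( [T [P [A bool]]] )]] -> [T [P [A ( [T [P [A bool]]] )]]]]

14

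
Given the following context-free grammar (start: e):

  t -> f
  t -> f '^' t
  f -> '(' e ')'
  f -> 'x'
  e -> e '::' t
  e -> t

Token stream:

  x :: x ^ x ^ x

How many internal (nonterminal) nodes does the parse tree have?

[e [e [t [f x]]] :: [t [f x] ^ [t [f x] ^ [t [f x]]]]]

10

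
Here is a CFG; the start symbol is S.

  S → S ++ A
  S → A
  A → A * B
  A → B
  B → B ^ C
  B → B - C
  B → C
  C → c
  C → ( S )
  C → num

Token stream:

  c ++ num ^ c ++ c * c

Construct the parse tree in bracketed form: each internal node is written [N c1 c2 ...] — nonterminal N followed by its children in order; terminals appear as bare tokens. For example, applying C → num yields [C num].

S
S ++ A
S ++ A ++ A
A ++ A ++ A
B ++ A ++ A
C ++ A ++ A
c ++ A ++ A
c ++ B ++ A
c ++ B ^ C ++ A
c ++ C ^ C ++ A
c ++ num ^ C ++ A
c ++ num ^ c ++ A
c ++ num ^ c ++ A * B
c ++ num ^ c ++ B * B
c ++ num ^ c ++ C * B
c ++ num ^ c ++ c * B
c ++ num ^ c ++ c * C
c ++ num ^ c ++ c * c

[S [S [S [A [B [C c]]]] ++ [A [B [B [C num]] ^ [C c]]]] ++ [A [A [B [C c]]] * [B [C c]]]]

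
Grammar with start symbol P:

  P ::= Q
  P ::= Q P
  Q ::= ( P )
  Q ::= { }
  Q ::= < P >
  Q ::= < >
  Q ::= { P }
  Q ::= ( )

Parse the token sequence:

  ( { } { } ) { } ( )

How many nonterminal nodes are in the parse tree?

[P [Q ( [P [Q { }] [P [Q { }]]] )] [P [Q { }] [P [Q ( )]]]]

10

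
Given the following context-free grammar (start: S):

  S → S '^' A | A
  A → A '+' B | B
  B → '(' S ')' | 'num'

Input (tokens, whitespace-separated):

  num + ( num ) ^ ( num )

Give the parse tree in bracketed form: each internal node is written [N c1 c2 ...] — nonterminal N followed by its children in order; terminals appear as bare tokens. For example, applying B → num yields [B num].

S
S ^ A
A ^ A
A + B ^ A
B + B ^ A
num + B ^ A
num + ( S ) ^ A
num + ( A ) ^ A
num + ( B ) ^ A
num + ( num ) ^ A
num + ( num ) ^ B
num + ( num ) ^ ( S )
num + ( num ) ^ ( A )
num + ( num ) ^ ( B )
num + ( num ) ^ ( num )

[S [S [A [A [B num]] + [B ( [S [A [B num]]] )]]] ^ [A [B ( [S [A [B num]]] )]]]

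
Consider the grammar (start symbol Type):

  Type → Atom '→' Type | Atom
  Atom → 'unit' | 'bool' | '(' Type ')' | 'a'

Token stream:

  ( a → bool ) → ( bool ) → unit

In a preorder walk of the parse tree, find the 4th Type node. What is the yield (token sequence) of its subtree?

[Type [Atom ( [Type [Atom a] → [Type [Atom bool]]] )] → [Type [Atom ( [Type [Atom bool]] )] → [Type [Atom unit]]]]

( bool ) → unit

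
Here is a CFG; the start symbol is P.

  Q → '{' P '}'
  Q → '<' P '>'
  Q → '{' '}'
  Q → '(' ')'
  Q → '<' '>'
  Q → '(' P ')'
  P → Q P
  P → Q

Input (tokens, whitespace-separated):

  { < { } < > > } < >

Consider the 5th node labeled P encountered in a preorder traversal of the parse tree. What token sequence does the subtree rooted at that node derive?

< >

[P [Q { [P [Q < [P [Q { }] [P [Q < >]]] >]] }] [P [Q < >]]]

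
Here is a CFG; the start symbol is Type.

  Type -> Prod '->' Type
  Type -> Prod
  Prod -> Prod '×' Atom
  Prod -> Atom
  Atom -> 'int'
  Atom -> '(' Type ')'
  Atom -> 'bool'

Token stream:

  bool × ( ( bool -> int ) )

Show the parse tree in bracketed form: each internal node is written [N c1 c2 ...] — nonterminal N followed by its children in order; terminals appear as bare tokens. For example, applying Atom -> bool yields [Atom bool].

[Type [Prod [Prod [Atom bool]] × [Atom ( [Type [Prod [Atom ( [Type [Prod [Atom bool]] -> [Type [Prod [Atom int]]]] )]]] )]]]

Type
Prod
Prod × Atom
Atom × Atom
bool × Atom
bool × ( Type )
bool × ( Prod )
bool × ( Atom )
bool × ( ( Type ) )
bool × ( ( Prod -> Type ) )
bool × ( ( Atom -> Type ) )
bool × ( ( bool -> Type ) )
bool × ( ( bool -> Prod ) )
bool × ( ( bool -> Atom ) )
bool × ( ( bool -> int ) )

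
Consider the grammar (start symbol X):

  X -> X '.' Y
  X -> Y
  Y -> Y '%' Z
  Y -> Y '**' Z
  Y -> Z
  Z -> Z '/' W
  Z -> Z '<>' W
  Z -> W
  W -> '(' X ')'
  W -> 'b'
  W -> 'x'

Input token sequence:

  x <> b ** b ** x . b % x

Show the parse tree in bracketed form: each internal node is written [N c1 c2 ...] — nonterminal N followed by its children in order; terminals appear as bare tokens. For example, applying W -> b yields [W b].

X
X . Y
Y . Y
Y ** Z . Y
Y ** Z ** Z . Y
Z ** Z ** Z . Y
Z <> W ** Z ** Z . Y
W <> W ** Z ** Z . Y
x <> W ** Z ** Z . Y
x <> b ** Z ** Z . Y
x <> b ** W ** Z . Y
x <> b ** b ** Z . Y
x <> b ** b ** W . Y
x <> b ** b ** x . Y
x <> b ** b ** x . Y % Z
x <> b ** b ** x . Z % Z
x <> b ** b ** x . W % Z
x <> b ** b ** x . b % Z
x <> b ** b ** x . b % W
x <> b ** b ** x . b % x

[X [X [Y [Y [Y [Z [Z [W x]] <> [W b]]] ** [Z [W b]]] ** [Z [W x]]]] . [Y [Y [Z [W b]]] % [Z [W x]]]]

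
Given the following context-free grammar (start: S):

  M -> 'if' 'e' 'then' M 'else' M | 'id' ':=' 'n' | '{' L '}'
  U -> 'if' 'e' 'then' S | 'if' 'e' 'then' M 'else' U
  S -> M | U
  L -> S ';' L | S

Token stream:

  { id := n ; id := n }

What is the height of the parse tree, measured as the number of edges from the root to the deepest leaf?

[S [M { [L [S [M id := n]] ; [L [S [M id := n]]]] }]]

6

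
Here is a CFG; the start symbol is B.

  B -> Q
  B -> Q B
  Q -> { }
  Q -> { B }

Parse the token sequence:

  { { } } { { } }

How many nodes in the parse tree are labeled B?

4

[B [Q { [B [Q { }]] }] [B [Q { [B [Q { }]] }]]]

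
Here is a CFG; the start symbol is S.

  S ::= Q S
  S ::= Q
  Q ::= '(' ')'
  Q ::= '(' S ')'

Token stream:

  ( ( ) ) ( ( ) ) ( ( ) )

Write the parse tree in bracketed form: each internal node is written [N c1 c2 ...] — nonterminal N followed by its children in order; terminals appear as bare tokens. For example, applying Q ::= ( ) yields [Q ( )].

S
Q S
( S ) S
( Q ) S
( ( ) ) S
( ( ) ) Q S
( ( ) ) ( S ) S
( ( ) ) ( Q ) S
( ( ) ) ( ( ) ) S
( ( ) ) ( ( ) ) Q
( ( ) ) ( ( ) ) ( S )
( ( ) ) ( ( ) ) ( Q )
( ( ) ) ( ( ) ) ( ( ) )

[S [Q ( [S [Q ( )]] )] [S [Q ( [S [Q ( )]] )] [S [Q ( [S [Q ( )]] )]]]]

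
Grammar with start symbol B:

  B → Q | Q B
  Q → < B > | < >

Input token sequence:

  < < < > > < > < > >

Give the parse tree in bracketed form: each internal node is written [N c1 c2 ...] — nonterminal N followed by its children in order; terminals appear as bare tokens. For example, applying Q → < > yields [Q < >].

[B [Q < [B [Q < [B [Q < >]] >] [B [Q < >] [B [Q < >]]]] >]]

B
Q
< B >
< Q B >
< < B > B >
< < Q > B >
< < < > > B >
< < < > > Q B >
< < < > > < > B >
< < < > > < > Q >
< < < > > < > < > >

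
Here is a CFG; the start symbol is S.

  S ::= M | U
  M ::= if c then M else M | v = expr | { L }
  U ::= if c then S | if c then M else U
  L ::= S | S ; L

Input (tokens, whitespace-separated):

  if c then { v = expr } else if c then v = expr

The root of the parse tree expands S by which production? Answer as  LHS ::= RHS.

S ::= U

[S [U if c then [M { [L [S [M v = expr]]] }] else [U if c then [S [M v = expr]]]]]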